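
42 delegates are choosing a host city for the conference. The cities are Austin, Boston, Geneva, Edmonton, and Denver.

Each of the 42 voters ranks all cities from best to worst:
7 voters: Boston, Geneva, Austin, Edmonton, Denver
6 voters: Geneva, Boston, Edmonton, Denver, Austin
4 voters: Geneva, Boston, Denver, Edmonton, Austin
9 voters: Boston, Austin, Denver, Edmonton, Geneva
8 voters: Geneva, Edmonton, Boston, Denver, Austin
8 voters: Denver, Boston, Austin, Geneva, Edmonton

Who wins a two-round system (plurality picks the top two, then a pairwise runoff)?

Round 1 first-place votes: Austin 0, Boston 16, Geneva 18, Edmonton 0, Denver 8. Geneva and Boston advance.
Runoff: Geneva is ranked above Boston on 18 ballots, Boston above Geneva on 24.

Boston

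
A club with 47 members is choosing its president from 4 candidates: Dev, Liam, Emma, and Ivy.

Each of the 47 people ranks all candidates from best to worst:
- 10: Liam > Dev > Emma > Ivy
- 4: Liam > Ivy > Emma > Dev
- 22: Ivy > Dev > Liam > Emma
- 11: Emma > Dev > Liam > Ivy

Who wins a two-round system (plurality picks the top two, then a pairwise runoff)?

Liam

Round 1 first-place votes: Dev 0, Liam 14, Emma 11, Ivy 22. Ivy and Liam advance.
Runoff: Ivy is ranked above Liam on 22 ballots, Liam above Ivy on 25.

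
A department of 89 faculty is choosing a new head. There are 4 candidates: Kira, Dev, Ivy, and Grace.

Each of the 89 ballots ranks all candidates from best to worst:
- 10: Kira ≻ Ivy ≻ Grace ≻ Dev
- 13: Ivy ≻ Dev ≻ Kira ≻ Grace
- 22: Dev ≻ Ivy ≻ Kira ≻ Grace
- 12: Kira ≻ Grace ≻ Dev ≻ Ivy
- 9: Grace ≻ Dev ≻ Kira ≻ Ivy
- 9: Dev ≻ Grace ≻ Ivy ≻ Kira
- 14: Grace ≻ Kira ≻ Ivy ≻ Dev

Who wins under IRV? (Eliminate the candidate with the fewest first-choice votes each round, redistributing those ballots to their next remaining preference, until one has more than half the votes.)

Grace

Round 1: Kira 22, Dev 31, Ivy 13, Grace 23. Ivy eliminated.
Round 2: Kira 22, Dev 44, Grace 23. Kira eliminated.
Round 3: Dev 44, Grace 45. Grace has a majority (≥45).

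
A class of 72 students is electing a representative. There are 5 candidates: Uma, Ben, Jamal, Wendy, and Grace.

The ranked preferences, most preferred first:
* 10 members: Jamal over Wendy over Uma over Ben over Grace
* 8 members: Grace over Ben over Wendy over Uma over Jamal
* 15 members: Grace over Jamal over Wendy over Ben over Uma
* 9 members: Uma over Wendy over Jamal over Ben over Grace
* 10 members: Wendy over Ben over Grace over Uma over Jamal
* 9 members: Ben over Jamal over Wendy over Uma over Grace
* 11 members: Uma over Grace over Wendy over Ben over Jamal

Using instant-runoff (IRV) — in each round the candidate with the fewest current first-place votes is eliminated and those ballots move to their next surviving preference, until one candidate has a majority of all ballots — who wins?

Uma

Round 1: Uma 20, Ben 9, Jamal 10, Wendy 10, Grace 23. Ben eliminated.
Round 2: Uma 20, Jamal 19, Wendy 10, Grace 23. Wendy eliminated.
Round 3: Uma 20, Jamal 19, Grace 33. Jamal eliminated.
Round 4: Uma 39, Grace 33. Uma has a majority (≥37).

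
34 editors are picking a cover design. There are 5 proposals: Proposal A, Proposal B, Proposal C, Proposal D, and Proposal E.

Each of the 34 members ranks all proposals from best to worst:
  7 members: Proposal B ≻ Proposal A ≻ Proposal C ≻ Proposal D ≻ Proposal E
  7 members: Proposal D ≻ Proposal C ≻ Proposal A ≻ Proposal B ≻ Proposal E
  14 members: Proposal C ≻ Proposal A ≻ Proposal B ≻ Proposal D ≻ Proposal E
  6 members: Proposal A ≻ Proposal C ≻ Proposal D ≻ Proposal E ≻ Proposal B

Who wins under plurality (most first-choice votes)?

First-place votes: Proposal A 6, Proposal B 7, Proposal C 14, Proposal D 7, Proposal E 0.

Proposal C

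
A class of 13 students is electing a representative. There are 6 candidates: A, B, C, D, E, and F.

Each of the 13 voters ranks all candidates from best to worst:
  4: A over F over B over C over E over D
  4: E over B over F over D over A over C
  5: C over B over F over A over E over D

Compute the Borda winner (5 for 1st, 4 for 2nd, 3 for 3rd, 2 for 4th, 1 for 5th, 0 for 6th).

B

A: 4×5 + 4×1 + 5×2 = 34
B: 4×3 + 4×4 + 5×4 = 48
C: 4×2 + 4×0 + 5×5 = 33
D: 4×0 + 4×2 + 5×0 = 8
E: 4×1 + 4×5 + 5×1 = 29
F: 4×4 + 4×3 + 5×3 = 43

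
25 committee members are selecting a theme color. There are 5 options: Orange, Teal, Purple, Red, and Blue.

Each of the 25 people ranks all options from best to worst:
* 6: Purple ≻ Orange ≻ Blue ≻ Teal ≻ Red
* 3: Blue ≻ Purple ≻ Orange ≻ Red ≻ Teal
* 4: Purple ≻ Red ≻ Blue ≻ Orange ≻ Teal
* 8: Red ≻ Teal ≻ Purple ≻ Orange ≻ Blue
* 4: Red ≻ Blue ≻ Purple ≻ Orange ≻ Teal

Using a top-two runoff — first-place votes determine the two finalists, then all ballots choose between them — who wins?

Round 1 first-place votes: Orange 0, Teal 0, Purple 10, Red 12, Blue 3. Red and Purple advance.
Runoff: Red is ranked above Purple on 12 ballots, Purple above Red on 13.

Purple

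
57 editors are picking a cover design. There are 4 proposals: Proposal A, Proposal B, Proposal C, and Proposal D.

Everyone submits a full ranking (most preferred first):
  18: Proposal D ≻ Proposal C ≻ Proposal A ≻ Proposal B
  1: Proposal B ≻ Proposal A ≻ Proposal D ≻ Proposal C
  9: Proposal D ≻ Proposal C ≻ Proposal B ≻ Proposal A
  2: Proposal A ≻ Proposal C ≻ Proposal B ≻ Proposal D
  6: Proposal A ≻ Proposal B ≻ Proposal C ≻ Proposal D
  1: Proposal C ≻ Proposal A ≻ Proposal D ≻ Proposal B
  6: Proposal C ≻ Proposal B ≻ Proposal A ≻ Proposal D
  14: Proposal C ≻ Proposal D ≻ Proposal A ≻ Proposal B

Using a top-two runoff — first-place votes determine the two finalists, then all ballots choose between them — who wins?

Round 1 first-place votes: Proposal A 8, Proposal B 1, Proposal C 21, Proposal D 27. Proposal D and Proposal C advance.
Runoff: Proposal D is ranked above Proposal C on 28 ballots, Proposal C above Proposal D on 29.

Proposal C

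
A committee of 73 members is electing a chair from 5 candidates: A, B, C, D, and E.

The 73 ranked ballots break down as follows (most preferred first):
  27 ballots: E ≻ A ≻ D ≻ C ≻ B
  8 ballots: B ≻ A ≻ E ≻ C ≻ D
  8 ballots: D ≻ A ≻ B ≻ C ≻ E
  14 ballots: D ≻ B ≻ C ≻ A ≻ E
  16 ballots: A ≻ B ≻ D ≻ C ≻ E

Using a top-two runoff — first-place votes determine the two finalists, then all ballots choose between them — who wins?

D

Round 1 first-place votes: A 16, B 8, C 0, D 22, E 27. E and D advance.
Runoff: E is ranked above D on 35 ballots, D above E on 38.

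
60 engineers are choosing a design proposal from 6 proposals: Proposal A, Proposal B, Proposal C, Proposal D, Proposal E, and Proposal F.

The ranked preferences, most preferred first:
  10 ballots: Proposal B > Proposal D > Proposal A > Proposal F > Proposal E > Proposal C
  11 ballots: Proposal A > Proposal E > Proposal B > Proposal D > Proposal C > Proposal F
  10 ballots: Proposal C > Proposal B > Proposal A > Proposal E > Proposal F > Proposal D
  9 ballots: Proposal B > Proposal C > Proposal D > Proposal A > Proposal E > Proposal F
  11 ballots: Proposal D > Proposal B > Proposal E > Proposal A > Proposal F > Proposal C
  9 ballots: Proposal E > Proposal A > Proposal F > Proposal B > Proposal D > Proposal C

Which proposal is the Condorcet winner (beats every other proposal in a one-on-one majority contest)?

Proposal B

Proposal B vs Proposal A: 40–20
Proposal B vs Proposal C: 50–10
Proposal B vs Proposal D: 49–11
Proposal B vs Proposal E: 40–20
Proposal B vs Proposal F: 51–9
Proposal B beats every other proposal.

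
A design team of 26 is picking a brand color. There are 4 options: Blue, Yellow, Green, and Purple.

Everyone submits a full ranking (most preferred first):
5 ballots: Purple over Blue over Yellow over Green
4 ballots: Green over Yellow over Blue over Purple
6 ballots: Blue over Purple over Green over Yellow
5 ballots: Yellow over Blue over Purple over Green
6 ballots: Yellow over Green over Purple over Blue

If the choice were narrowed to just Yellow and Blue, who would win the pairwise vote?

Yellow

Yellow is ranked above Blue on 15 ballots; Blue above Yellow on 11.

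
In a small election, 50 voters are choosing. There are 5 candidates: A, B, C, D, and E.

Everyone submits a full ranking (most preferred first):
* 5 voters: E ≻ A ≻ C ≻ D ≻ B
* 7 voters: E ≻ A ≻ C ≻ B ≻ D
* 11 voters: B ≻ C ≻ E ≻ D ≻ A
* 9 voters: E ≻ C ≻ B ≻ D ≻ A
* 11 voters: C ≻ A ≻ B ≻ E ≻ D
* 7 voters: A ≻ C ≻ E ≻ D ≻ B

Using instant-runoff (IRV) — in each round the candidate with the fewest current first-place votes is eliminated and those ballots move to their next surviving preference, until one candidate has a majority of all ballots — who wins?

C

Round 1: A 7, B 11, C 11, D 0, E 21. D eliminated.
Round 2: A 7, B 11, C 11, E 21. A eliminated.
Round 3: B 11, C 18, E 21. B eliminated.
Round 4: C 29, E 21. C has a majority (≥26).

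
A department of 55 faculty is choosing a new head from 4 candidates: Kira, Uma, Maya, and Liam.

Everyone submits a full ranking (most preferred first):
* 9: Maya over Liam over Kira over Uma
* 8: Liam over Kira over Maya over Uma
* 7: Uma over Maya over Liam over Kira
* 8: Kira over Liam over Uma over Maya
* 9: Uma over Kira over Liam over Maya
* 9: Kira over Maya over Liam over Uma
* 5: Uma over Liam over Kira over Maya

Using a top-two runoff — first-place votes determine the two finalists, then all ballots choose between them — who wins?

Round 1 first-place votes: Kira 17, Uma 21, Maya 9, Liam 8. Uma and Kira advance.
Runoff: Uma is ranked above Kira on 21 ballots, Kira above Uma on 34.

Kira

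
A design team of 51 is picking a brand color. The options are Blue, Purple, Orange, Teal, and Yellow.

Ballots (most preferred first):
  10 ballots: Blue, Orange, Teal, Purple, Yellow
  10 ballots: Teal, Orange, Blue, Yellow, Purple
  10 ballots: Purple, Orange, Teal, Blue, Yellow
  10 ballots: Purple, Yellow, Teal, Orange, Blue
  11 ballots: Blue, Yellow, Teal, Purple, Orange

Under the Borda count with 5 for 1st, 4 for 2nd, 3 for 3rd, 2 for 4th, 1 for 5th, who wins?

Blue: 10×5 + 10×3 + 10×2 + 10×1 + 11×5 = 165
Purple: 10×2 + 10×1 + 10×5 + 10×5 + 11×2 = 152
Orange: 10×4 + 10×4 + 10×4 + 10×2 + 11×1 = 151
Teal: 10×3 + 10×5 + 10×3 + 10×3 + 11×3 = 173
Yellow: 10×1 + 10×2 + 10×1 + 10×4 + 11×4 = 124

Teal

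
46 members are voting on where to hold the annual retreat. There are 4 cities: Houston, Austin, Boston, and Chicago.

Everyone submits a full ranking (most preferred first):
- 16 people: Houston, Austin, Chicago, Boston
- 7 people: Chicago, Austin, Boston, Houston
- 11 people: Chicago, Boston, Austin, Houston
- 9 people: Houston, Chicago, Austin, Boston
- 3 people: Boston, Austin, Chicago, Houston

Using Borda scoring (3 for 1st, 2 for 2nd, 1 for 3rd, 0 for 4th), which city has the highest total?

Chicago

Houston: 16×3 + 7×0 + 11×0 + 9×3 + 3×0 = 75
Austin: 16×2 + 7×2 + 11×1 + 9×1 + 3×2 = 72
Boston: 16×0 + 7×1 + 11×2 + 9×0 + 3×3 = 38
Chicago: 16×1 + 7×3 + 11×3 + 9×2 + 3×1 = 91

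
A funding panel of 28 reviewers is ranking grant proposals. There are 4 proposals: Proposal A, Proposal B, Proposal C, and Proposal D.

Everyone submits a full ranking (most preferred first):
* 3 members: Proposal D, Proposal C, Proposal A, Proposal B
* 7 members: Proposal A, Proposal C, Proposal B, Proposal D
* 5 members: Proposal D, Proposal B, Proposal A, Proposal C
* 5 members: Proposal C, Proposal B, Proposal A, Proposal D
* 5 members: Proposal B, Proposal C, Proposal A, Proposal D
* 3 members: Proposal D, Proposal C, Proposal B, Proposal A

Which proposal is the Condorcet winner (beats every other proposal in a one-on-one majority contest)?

Proposal C vs Proposal A: 16–12
Proposal C vs Proposal B: 18–10
Proposal C vs Proposal D: 17–11
Proposal C beats every other proposal.

Proposal C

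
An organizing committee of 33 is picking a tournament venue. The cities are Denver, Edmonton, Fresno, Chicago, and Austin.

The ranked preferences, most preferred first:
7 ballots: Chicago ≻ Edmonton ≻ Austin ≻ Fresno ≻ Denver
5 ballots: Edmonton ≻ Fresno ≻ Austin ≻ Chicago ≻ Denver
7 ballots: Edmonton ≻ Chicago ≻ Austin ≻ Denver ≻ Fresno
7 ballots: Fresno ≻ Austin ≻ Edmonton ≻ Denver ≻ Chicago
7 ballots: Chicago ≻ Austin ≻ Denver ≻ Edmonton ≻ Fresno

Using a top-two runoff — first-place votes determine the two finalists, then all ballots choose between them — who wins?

Round 1 first-place votes: Denver 0, Edmonton 12, Fresno 7, Chicago 14, Austin 0. Chicago and Edmonton advance.
Runoff: Chicago is ranked above Edmonton on 14 ballots, Edmonton above Chicago on 19.

Edmonton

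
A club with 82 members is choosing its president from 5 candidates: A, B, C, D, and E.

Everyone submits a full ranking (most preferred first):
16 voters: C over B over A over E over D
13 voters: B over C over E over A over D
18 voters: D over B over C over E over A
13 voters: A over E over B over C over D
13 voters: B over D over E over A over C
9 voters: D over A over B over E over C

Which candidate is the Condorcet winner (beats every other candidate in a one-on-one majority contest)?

B

B vs A: 60–22
B vs C: 66–16
B vs D: 55–27
B vs E: 69–13
B beats every other candidate.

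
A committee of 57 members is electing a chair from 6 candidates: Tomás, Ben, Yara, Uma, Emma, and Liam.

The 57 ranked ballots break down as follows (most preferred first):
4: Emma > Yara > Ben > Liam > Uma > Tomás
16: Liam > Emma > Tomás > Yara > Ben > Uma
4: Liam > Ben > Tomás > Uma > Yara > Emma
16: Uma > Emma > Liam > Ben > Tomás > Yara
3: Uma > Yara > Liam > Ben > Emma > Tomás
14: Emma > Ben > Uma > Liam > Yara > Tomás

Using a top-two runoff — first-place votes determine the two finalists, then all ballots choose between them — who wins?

Uma

Round 1 first-place votes: Tomás 0, Ben 0, Yara 0, Uma 19, Emma 18, Liam 20. Liam and Uma advance.
Runoff: Liam is ranked above Uma on 24 ballots, Uma above Liam on 33.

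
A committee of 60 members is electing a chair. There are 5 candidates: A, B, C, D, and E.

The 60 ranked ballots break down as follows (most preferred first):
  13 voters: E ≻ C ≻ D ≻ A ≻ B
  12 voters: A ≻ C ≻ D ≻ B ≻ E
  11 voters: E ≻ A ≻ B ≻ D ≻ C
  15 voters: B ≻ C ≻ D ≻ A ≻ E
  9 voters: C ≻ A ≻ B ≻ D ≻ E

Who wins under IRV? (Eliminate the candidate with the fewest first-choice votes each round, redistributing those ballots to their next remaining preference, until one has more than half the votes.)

Round 1: A 12, B 15, C 9, D 0, E 24. D eliminated.
Round 2: A 12, B 15, C 9, E 24. C eliminated.
Round 3: A 21, B 15, E 24. B eliminated.
Round 4: A 36, E 24. A has a majority (≥31).

A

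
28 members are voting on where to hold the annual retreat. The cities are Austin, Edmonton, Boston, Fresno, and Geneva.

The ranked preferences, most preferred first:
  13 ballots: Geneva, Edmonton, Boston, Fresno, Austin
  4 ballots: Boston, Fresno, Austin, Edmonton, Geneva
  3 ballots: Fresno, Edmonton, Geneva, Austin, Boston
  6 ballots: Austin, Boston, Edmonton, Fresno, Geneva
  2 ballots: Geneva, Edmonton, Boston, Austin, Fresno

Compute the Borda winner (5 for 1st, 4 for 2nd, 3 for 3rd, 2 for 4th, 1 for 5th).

Edmonton

Austin: 13×1 + 4×3 + 3×2 + 6×5 + 2×2 = 65
Edmonton: 13×4 + 4×2 + 3×4 + 6×3 + 2×4 = 98
Boston: 13×3 + 4×5 + 3×1 + 6×4 + 2×3 = 92
Fresno: 13×2 + 4×4 + 3×5 + 6×2 + 2×1 = 71
Geneva: 13×5 + 4×1 + 3×3 + 6×1 + 2×5 = 94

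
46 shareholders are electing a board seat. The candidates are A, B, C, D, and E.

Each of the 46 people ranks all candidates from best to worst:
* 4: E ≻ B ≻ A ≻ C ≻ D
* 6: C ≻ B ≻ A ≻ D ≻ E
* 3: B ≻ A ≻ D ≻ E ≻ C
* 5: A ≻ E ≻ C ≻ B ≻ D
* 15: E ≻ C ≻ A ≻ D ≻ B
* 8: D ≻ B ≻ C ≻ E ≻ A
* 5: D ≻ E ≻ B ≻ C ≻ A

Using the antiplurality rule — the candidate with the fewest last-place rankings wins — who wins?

C

Last-place votes: A 13, B 15, C 3, D 9, E 6.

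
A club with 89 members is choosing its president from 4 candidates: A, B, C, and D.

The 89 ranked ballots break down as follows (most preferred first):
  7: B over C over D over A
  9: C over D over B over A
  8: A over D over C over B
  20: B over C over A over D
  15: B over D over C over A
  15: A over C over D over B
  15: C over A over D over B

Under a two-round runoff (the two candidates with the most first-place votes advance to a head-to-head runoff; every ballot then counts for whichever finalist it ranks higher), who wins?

Round 1 first-place votes: A 23, B 42, C 24, D 0. B and C advance.
Runoff: B is ranked above C on 42 ballots, C above B on 47.

C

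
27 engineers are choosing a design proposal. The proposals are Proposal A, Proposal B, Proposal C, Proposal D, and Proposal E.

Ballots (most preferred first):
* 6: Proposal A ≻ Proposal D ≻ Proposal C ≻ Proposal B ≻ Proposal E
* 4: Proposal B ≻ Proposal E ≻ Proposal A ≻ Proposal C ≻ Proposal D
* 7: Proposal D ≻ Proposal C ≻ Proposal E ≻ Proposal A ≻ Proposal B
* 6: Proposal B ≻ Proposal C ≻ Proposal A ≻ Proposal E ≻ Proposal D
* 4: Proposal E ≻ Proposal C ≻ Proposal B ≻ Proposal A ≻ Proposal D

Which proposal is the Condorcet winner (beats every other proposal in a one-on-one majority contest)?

Proposal C vs Proposal A: 17–10
Proposal C vs Proposal B: 17–10
Proposal C vs Proposal D: 14–13
Proposal C vs Proposal E: 19–8
Proposal C beats every other proposal.

Proposal C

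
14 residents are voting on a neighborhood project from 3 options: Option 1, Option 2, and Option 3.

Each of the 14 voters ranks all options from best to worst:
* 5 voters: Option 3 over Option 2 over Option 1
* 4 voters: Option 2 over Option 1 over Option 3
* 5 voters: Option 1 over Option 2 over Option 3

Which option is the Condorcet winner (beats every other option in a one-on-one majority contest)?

Option 2 vs Option 1: 9–5
Option 2 vs Option 3: 9–5
Option 2 beats every other option.

Option 2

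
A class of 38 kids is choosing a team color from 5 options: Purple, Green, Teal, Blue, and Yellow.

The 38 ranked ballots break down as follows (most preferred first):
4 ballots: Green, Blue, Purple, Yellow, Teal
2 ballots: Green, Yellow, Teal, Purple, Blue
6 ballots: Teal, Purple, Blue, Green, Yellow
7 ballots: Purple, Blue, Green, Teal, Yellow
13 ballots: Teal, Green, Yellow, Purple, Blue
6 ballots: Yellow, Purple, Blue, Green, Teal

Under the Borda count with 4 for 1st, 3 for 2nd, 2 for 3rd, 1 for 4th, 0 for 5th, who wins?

Purple: 4×2 + 2×1 + 6×3 + 7×4 + 13×1 + 6×3 = 87
Green: 4×4 + 2×4 + 6×1 + 7×2 + 13×3 + 6×1 = 89
Teal: 4×0 + 2×2 + 6×4 + 7×1 + 13×4 + 6×0 = 87
Blue: 4×3 + 2×0 + 6×2 + 7×3 + 13×0 + 6×2 = 57
Yellow: 4×1 + 2×3 + 6×0 + 7×0 + 13×2 + 6×4 = 60

Green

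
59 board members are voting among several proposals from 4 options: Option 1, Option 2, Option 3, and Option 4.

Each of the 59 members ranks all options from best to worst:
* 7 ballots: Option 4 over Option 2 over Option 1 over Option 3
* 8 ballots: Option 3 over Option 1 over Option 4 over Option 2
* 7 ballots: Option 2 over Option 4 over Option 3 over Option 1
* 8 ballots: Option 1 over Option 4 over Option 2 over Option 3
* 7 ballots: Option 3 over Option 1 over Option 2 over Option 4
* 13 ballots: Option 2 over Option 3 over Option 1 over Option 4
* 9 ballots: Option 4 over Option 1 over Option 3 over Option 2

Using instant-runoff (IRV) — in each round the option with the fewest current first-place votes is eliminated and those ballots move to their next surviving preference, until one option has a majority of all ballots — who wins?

Round 1: Option 1 8, Option 2 20, Option 3 15, Option 4 16. Option 1 eliminated.
Round 2: Option 2 20, Option 3 15, Option 4 24. Option 3 eliminated.
Round 3: Option 2 27, Option 4 32. Option 4 has a majority (≥30).

Option 4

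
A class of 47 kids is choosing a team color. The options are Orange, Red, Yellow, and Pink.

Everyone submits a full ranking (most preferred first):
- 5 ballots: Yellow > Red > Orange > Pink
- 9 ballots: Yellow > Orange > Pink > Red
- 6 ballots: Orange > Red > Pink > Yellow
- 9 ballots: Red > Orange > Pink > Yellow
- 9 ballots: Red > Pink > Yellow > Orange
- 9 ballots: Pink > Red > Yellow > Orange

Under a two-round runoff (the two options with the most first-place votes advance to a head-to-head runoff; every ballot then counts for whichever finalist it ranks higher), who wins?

Round 1 first-place votes: Orange 6, Red 18, Yellow 14, Pink 9. Red and Yellow advance.
Runoff: Red is ranked above Yellow on 33 ballots, Yellow above Red on 14.

Red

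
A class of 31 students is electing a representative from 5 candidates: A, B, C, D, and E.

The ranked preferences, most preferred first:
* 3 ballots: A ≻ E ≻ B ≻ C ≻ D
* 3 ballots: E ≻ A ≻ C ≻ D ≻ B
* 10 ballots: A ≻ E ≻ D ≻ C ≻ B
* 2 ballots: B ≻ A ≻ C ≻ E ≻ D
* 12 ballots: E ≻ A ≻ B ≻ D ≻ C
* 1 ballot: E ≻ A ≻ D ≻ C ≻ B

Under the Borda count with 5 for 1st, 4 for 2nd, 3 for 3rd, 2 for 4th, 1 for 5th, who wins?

A: 3×5 + 3×4 + 10×5 + 2×4 + 12×4 + 1×4 = 137
B: 3×3 + 3×1 + 10×1 + 2×5 + 12×3 + 1×1 = 69
C: 3×2 + 3×3 + 10×2 + 2×3 + 12×1 + 1×2 = 55
D: 3×1 + 3×2 + 10×3 + 2×1 + 12×2 + 1×3 = 68
E: 3×4 + 3×5 + 10×4 + 2×2 + 12×5 + 1×5 = 136

A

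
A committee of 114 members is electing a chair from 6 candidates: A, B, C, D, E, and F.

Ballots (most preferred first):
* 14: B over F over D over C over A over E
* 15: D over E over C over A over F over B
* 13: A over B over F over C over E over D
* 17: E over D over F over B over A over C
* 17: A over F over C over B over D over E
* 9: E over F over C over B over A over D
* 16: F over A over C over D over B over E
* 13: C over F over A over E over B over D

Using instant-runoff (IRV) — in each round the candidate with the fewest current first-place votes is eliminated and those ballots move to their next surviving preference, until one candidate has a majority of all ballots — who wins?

Round 1: A 30, B 14, C 13, D 15, E 26, F 16. C eliminated.
Round 2: A 30, B 14, D 15, E 26, F 29. B eliminated.
Round 3: A 30, D 15, E 26, F 43. D eliminated.
Round 4: A 30, E 41, F 43. A eliminated.
Round 5: E 41, F 73. F has a majority (≥58).

F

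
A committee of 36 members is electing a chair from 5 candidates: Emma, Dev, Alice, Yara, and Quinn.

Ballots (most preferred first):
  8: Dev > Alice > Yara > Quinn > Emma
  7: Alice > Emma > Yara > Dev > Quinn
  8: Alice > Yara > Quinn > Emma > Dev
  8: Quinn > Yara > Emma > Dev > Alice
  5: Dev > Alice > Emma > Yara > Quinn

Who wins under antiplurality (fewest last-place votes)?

Yara

Last-place votes: Emma 8, Dev 8, Alice 8, Yara 0, Quinn 12.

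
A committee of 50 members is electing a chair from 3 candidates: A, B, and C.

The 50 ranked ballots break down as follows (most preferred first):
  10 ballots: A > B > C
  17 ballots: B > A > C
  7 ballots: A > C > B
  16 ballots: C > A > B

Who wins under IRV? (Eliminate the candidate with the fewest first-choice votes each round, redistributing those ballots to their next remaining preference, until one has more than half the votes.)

A

Round 1: A 17, B 17, C 16. C eliminated.
Round 2: A 33, B 17. A has a majority (≥26).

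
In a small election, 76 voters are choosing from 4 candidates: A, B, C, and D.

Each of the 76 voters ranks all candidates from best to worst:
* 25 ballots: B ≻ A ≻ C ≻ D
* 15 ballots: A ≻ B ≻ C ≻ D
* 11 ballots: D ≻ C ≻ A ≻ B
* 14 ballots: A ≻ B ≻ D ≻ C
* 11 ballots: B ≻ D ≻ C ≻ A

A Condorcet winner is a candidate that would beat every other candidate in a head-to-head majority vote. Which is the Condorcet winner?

A

A vs B: 40–36
A vs C: 54–22
A vs D: 54–22
A beats every other candidate.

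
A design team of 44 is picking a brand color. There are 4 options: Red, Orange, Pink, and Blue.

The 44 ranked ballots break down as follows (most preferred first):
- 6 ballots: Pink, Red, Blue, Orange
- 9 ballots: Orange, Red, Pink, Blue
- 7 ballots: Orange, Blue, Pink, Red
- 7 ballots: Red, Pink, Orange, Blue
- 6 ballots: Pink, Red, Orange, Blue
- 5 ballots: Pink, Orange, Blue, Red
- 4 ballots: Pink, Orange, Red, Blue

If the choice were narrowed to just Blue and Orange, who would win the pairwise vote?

Orange

Blue is ranked above Orange on 6 ballots; Orange above Blue on 38.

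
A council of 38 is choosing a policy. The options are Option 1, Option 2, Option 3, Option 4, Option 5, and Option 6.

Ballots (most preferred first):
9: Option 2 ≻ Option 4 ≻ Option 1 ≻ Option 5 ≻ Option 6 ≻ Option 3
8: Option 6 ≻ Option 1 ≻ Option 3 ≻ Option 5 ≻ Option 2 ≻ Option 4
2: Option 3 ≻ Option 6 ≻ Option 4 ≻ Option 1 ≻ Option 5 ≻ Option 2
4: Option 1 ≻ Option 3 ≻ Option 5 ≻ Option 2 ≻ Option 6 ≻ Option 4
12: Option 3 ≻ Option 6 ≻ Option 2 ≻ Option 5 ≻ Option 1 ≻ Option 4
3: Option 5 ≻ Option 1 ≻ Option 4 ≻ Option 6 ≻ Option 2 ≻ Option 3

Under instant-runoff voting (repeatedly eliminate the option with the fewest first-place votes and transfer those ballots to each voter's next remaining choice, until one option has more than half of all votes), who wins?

Round 1: Option 1 4, Option 2 9, Option 3 14, Option 4 0, Option 5 3, Option 6 8. Option 4 eliminated.
Round 2: Option 1 4, Option 2 9, Option 3 14, Option 5 3, Option 6 8. Option 5 eliminated.
Round 3: Option 1 7, Option 2 9, Option 3 14, Option 6 8. Option 1 eliminated.
Round 4: Option 2 9, Option 3 18, Option 6 11. Option 2 eliminated.
Round 5: Option 3 18, Option 6 20. Option 6 has a majority (≥20).

Option 6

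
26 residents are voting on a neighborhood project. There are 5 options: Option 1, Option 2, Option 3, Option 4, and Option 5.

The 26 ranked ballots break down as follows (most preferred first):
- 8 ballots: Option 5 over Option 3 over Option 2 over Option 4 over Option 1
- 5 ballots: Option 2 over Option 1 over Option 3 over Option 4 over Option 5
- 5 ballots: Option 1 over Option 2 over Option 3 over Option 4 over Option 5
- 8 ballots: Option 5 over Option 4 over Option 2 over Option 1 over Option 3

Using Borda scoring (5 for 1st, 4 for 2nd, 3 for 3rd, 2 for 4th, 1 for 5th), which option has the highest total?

Option 1: 8×1 + 5×4 + 5×5 + 8×2 = 69
Option 2: 8×3 + 5×5 + 5×4 + 8×3 = 93
Option 3: 8×4 + 5×3 + 5×3 + 8×1 = 70
Option 4: 8×2 + 5×2 + 5×2 + 8×4 = 68
Option 5: 8×5 + 5×1 + 5×1 + 8×5 = 90

Option 2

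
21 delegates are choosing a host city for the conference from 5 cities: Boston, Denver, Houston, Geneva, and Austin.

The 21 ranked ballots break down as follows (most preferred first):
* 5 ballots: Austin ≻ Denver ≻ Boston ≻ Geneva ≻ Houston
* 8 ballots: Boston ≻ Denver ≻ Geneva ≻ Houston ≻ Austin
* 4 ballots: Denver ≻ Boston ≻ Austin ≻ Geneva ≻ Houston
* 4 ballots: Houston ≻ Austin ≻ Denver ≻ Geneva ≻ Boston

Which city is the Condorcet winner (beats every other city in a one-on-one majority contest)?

Denver vs Boston: 13–8
Denver vs Houston: 17–4
Denver vs Geneva: 21–0
Denver vs Austin: 12–9
Denver beats every other city.

Denver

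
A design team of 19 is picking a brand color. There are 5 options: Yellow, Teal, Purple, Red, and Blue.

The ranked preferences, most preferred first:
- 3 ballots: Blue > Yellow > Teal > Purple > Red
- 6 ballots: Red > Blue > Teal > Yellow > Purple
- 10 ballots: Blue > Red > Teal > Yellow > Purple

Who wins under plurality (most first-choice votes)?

First-place votes: Yellow 0, Teal 0, Purple 0, Red 6, Blue 13.

Blue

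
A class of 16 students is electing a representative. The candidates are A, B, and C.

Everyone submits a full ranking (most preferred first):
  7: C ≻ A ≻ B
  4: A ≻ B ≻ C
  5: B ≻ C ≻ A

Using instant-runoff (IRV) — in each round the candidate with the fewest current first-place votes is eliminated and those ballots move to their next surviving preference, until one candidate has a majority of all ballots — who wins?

Round 1: A 4, B 5, C 7. A eliminated.
Round 2: B 9, C 7. B has a majority (≥9).

B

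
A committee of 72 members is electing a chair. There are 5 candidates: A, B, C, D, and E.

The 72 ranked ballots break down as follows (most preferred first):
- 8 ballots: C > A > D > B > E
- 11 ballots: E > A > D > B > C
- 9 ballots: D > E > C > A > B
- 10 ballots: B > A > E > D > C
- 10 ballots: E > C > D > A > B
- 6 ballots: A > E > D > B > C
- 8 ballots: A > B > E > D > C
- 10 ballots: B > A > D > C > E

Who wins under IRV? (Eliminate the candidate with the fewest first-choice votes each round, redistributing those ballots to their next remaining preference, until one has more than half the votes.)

Round 1: A 14, B 20, C 8, D 9, E 21. C eliminated.
Round 2: A 22, B 20, D 9, E 21. D eliminated.
Round 3: A 22, B 20, E 30. B eliminated.
Round 4: A 42, E 30. A has a majority (≥37).

A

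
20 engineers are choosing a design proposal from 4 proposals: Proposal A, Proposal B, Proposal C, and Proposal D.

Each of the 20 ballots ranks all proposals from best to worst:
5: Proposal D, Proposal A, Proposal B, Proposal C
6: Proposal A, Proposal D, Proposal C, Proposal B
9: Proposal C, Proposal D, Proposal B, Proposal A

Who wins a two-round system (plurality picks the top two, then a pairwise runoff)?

Proposal A

Round 1 first-place votes: Proposal A 6, Proposal B 0, Proposal C 9, Proposal D 5. Proposal C and Proposal A advance.
Runoff: Proposal C is ranked above Proposal A on 9 ballots, Proposal A above Proposal C on 11.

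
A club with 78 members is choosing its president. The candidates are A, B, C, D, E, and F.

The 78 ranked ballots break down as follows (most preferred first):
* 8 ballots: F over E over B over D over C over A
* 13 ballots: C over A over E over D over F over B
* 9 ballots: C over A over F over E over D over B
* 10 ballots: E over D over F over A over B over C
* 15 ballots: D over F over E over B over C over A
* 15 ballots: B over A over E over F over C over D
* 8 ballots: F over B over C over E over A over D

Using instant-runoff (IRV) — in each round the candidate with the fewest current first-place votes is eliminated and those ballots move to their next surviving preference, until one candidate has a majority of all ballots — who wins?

F

Round 1: A 0, B 15, C 22, D 15, E 10, F 16. A eliminated.
Round 2: B 15, C 22, D 15, E 10, F 16. E eliminated.
Round 3: B 15, C 22, D 25, F 16. B eliminated.
Round 4: C 22, D 25, F 31. C eliminated.
Round 5: D 38, F 40. F has a majority (≥40).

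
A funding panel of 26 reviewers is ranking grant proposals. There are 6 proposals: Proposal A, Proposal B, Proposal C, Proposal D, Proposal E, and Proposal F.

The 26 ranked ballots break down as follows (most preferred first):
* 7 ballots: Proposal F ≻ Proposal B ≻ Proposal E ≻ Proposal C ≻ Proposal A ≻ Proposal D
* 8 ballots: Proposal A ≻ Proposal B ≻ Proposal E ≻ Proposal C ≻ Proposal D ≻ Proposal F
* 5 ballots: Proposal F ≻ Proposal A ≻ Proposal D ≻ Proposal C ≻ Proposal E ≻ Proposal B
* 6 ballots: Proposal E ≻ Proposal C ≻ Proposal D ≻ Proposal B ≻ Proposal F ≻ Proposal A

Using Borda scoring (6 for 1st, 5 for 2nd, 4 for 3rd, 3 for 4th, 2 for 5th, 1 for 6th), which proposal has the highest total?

Proposal A: 7×2 + 8×6 + 5×5 + 6×1 = 93
Proposal B: 7×5 + 8×5 + 5×1 + 6×3 = 98
Proposal C: 7×3 + 8×3 + 5×3 + 6×5 = 90
Proposal D: 7×1 + 8×2 + 5×4 + 6×4 = 67
Proposal E: 7×4 + 8×4 + 5×2 + 6×6 = 106
Proposal F: 7×6 + 8×1 + 5×6 + 6×2 = 92

Proposal E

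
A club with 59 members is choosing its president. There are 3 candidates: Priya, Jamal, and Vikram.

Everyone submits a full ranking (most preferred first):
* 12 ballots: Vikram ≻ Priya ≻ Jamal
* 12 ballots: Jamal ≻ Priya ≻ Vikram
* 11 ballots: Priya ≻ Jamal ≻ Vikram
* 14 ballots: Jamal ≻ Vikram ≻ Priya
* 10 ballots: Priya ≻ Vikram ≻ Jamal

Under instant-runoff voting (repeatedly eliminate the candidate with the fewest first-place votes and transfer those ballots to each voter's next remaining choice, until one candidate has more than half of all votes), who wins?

Priya

Round 1: Priya 21, Jamal 26, Vikram 12. Vikram eliminated.
Round 2: Priya 33, Jamal 26. Priya has a majority (≥30).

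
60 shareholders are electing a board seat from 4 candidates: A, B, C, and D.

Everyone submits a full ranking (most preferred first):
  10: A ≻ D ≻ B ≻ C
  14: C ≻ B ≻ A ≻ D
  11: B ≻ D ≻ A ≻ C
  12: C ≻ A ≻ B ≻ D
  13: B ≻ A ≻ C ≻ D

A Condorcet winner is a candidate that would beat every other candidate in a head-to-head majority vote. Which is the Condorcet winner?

B vs A: 38–22
B vs C: 34–26
B vs D: 50–10
B beats every other candidate.

B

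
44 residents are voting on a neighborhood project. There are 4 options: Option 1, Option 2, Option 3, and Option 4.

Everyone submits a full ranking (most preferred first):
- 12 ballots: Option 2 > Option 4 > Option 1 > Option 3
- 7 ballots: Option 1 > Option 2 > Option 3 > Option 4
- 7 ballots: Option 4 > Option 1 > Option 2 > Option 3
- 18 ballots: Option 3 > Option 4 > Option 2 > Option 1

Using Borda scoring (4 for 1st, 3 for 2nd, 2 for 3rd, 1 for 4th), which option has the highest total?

Option 4

Option 1: 12×2 + 7×4 + 7×3 + 18×1 = 91
Option 2: 12×4 + 7×3 + 7×2 + 18×2 = 119
Option 3: 12×1 + 7×2 + 7×1 + 18×4 = 105
Option 4: 12×3 + 7×1 + 7×4 + 18×3 = 125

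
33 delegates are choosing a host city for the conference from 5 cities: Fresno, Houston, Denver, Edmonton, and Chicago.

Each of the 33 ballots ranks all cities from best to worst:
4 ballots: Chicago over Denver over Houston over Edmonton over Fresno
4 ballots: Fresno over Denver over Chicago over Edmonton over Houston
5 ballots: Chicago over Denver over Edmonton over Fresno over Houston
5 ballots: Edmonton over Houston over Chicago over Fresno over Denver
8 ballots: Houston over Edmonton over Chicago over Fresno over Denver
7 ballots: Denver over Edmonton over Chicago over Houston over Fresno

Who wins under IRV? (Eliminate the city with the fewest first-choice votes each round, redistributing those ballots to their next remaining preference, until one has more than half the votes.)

Denver

Round 1: Fresno 4, Houston 8, Denver 7, Edmonton 5, Chicago 9. Fresno eliminated.
Round 2: Houston 8, Denver 11, Edmonton 5, Chicago 9. Edmonton eliminated.
Round 3: Houston 13, Denver 11, Chicago 9. Chicago eliminated.
Round 4: Houston 13, Denver 20. Denver has a majority (≥17).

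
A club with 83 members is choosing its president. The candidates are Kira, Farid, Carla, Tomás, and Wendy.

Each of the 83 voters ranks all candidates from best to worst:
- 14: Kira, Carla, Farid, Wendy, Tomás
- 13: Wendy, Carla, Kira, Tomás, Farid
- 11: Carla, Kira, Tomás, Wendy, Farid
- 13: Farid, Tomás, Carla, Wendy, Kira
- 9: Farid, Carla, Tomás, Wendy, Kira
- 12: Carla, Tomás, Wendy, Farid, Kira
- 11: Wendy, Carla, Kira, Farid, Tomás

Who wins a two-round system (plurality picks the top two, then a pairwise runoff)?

Round 1 first-place votes: Kira 14, Farid 22, Carla 23, Tomás 0, Wendy 24. Wendy and Carla advance.
Runoff: Wendy is ranked above Carla on 24 ballots, Carla above Wendy on 59.

Carla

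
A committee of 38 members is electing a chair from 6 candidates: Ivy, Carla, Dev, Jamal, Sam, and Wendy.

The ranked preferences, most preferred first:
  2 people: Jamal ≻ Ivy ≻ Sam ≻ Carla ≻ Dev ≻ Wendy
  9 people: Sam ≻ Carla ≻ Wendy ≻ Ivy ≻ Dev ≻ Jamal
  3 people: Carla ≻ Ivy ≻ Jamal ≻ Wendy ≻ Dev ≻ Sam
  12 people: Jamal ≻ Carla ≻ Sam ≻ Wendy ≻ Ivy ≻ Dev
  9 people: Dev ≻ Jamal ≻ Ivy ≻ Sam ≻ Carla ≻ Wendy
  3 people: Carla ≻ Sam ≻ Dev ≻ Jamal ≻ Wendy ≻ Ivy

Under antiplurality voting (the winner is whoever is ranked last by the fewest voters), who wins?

Carla

Last-place votes: Ivy 3, Carla 0, Dev 12, Jamal 9, Sam 3, Wendy 11.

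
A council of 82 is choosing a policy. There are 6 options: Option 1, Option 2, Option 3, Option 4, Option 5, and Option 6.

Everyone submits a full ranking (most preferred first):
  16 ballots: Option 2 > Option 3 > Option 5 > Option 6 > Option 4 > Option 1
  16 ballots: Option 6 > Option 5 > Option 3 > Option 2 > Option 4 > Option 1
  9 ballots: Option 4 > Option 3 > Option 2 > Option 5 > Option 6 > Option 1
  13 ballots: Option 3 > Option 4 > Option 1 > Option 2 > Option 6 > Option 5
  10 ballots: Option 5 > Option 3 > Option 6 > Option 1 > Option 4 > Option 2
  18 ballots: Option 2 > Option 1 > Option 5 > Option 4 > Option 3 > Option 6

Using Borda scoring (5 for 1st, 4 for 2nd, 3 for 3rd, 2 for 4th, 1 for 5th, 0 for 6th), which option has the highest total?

Option 1: 16×0 + 16×0 + 9×0 + 13×3 + 10×2 + 18×4 = 131
Option 2: 16×5 + 16×2 + 9×3 + 13×2 + 10×0 + 18×5 = 255
Option 3: 16×4 + 16×3 + 9×4 + 13×5 + 10×4 + 18×1 = 271
Option 4: 16×1 + 16×1 + 9×5 + 13×4 + 10×1 + 18×2 = 175
Option 5: 16×3 + 16×4 + 9×2 + 13×0 + 10×5 + 18×3 = 234
Option 6: 16×2 + 16×5 + 9×1 + 13×1 + 10×3 + 18×0 = 164

Option 3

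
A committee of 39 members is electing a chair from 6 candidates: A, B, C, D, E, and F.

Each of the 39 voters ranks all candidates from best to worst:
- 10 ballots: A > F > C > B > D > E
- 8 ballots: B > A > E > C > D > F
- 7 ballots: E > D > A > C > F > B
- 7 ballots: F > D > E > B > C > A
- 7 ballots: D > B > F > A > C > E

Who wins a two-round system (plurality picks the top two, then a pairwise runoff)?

B

Round 1 first-place votes: A 10, B 8, C 0, D 7, E 7, F 7. A and B advance.
Runoff: A is ranked above B on 17 ballots, B above A on 22.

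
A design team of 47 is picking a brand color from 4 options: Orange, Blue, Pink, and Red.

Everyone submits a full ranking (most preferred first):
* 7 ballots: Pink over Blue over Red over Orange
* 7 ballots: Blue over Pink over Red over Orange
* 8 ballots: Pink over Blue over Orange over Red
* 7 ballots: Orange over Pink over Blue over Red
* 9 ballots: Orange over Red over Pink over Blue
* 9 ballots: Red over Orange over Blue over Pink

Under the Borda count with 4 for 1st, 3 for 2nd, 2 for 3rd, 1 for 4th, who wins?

Pink

Orange: 7×1 + 7×1 + 8×2 + 7×4 + 9×4 + 9×3 = 121
Blue: 7×3 + 7×4 + 8×3 + 7×2 + 9×1 + 9×2 = 114
Pink: 7×4 + 7×3 + 8×4 + 7×3 + 9×2 + 9×1 = 129
Red: 7×2 + 7×2 + 8×1 + 7×1 + 9×3 + 9×4 = 106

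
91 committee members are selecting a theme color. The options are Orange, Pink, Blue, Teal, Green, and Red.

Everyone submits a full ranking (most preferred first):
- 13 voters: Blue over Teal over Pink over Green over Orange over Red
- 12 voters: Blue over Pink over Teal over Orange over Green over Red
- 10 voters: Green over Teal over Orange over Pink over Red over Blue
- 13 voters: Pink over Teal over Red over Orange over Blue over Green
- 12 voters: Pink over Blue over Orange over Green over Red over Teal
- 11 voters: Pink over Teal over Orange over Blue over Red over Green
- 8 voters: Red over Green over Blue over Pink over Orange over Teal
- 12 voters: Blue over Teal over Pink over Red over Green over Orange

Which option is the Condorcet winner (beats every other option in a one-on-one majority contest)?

Pink

Pink vs Orange: 81–10
Pink vs Blue: 46–45
Pink vs Teal: 56–35
Pink vs Green: 73–18
Pink vs Red: 83–8
Pink beats every other option.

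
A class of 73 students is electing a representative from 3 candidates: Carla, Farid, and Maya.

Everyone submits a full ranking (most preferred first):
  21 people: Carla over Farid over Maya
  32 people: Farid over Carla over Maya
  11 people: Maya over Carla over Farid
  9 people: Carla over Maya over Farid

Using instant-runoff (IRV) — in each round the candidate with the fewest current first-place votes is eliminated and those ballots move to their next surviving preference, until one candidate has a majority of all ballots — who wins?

Round 1: Carla 30, Farid 32, Maya 11. Maya eliminated.
Round 2: Carla 41, Farid 32. Carla has a majority (≥37).

Carla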